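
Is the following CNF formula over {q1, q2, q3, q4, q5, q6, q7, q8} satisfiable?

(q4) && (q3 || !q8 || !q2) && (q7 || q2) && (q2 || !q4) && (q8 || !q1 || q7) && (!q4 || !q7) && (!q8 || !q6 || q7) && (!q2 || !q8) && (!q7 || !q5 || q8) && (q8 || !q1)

Yes

The clause (q4) is unit, so q4 = true.
The clause (q2) is unit, so q2 = true.
The clause (!q7) is unit, so q7 = false.
The clause (!q8) is unit, so q8 = false.
The clause (!q1) is unit, so q1 = false.
No clause remains; q3, q5, q6 are free.
A satisfying assignment: q1 ↦ false, q2 ↦ true, q3 ↦ false, q4 ↦ true, q5 ↦ true, q6 ↦ false, q7 ↦ false, q8 ↦ false.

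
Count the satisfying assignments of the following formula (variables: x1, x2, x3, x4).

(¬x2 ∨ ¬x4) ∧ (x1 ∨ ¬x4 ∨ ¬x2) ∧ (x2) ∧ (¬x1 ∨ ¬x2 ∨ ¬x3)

3

There are 2^4 = 16 truth assignments over (x1, x2, x3, x4).
Check each against the 4 clauses (columns in the order x1, x2, x3, x4):
  F F F F  ✗ fails (x2)
  F F F T  ✗ fails (x2)
  F F T F  ✗ fails (x2)
  F F T T  ✗ fails (x2)
  F T F F  ✓ satisfies all
  F T F T  ✗ fails (¬x2 ∨ ¬x4)
  F T T F  ✓ satisfies all
  F T T T  ✗ fails (¬x2 ∨ ¬x4)
  T F F F  ✗ fails (x2)
  T F F T  ✗ fails (x2)
  T F T F  ✗ fails (x2)
  T F T T  ✗ fails (x2)
  T T F F  ✓ satisfies all
  T T F T  ✗ fails (¬x2 ∨ ¬x4)
  T T T F  ✗ fails (¬x1 ∨ ¬x2 ∨ ¬x3)
  T T T T  ✗ fails (¬x2 ∨ ¬x4)
3 of the 16 rows are models.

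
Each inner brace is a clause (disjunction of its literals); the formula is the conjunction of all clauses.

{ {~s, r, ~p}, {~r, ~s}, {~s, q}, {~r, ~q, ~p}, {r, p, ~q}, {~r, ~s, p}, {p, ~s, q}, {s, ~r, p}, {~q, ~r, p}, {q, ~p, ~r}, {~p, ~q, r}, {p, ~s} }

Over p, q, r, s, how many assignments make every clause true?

There are 2^4 = 16 truth assignments over (p, q, r, s).
Check each against the 12 clauses (columns in the order p, q, r, s):
  F F F F  ✓ satisfies all
  F F F T  ✗ fails (~s | q)
  F F T F  ✗ fails (s | ~r | p)
  F F T T  ✗ fails (~r | ~s)
  F T F F  ✗ fails (r | p | ~q)
  F T F T  ✗ fails (r | p | ~q)
  F T T F  ✗ fails (s | ~r | p)
  F T T T  ✗ fails (~r | ~s)
  T F F F  ✓ satisfies all
  T F F T  ✗ fails (~s | r | ~p)
  T F T F  ✗ fails (q | ~p | ~r)
  T F T T  ✗ fails (~r | ~s)
  T T F F  ✗ fails (~p | ~q | r)
  T T F T  ✗ fails (~s | r | ~p)
  T T T F  ✗ fails (~r | ~q | ~p)
  T T T T  ✗ fails (~r | ~s)
2 of the 16 rows are models.

2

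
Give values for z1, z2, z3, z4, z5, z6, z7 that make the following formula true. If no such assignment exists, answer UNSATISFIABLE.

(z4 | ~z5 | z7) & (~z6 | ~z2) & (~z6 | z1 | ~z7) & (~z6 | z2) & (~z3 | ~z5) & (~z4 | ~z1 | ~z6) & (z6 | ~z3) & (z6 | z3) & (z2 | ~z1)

UNSATISFIABLE

Branch on z6: set z6 = 0.
Unit clause (~z3) forces z3 = 0.
That conflicts with the unit clause (z3).
Undo z6 and try z6 = 1.
Unit clause (~z2) forces z2 = 0.
That conflicts with the unit clause (z2).
Neither z6 = 1 nor z6 = 0 works.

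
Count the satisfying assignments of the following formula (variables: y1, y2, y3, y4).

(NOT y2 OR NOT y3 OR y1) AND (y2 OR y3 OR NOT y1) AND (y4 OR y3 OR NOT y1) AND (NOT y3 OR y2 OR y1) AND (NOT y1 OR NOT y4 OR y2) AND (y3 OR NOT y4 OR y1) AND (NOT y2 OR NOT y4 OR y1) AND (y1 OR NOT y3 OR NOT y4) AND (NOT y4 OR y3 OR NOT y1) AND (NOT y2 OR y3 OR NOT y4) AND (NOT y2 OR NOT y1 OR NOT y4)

There are 2^4 = 16 truth assignments over (y1, y2, y3, y4).
Split on y1. With y1 = true, the clauses containing y1 are satisfied and NOT y1 drops from the rest; 2 of the 2^3 = 8 assignments to the other variables satisfy what remains.
With y1 = false, by the same count on the reduced clause set, 2 assignments work.
(One model: y1=F, y2=F, y3=F, y4=F.)
Total: 2 + 2 = 4.

4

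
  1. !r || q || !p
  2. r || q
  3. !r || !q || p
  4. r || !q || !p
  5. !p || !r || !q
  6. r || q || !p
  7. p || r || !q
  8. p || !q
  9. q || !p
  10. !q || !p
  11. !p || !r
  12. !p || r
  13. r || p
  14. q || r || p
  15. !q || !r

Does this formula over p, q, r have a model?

Yes

Suppose r = true.
From the singleton clause (!p), p = false.
From the singleton clause (!q), q = false.
All clauses are satisfied.
A satisfying assignment: p=false,  q=false,  r=true.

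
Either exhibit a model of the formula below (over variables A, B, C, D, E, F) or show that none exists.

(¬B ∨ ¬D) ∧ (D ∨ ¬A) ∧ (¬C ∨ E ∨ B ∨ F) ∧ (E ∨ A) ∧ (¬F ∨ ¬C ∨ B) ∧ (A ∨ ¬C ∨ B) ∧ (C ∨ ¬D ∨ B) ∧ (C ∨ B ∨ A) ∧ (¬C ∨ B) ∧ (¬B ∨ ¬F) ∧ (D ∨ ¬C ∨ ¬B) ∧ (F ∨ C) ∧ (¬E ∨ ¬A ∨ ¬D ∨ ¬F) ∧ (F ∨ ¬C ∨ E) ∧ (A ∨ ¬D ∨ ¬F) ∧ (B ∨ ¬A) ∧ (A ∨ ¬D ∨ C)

UNSATISFIABLE

Case B = False:
Unit clause (¬C) forces C = False.
Unit clause (¬D) forces D = False.
Unit clause (¬A) forces A = False.
That conflicts with the unit clause (A).
Undo B and try B = True.
Unit clause (¬D) forces D = False.
Unit clause (¬A) forces A = False.
Unit clause (E) forces E = True.
Unit clause (¬F) forces F = False.
Unit clause (¬C) forces C = False.
That conflicts with the unit clause (C).
Either choice for B ends in contradiction.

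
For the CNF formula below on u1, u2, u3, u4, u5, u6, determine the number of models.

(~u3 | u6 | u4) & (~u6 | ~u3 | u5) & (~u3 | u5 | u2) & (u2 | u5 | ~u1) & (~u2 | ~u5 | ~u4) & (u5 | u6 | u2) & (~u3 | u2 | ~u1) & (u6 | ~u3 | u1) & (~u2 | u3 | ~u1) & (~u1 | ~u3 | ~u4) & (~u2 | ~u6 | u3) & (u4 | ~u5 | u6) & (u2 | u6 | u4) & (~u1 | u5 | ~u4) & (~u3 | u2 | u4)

There are 2^6 = 64 truth assignments over (u1, u2, u3, u4, u5, u6).
Split on u6. With u6 = 1, the clauses containing u6 are satisfied and ~u6 drops from the rest; 9 of the 2^5 = 32 assignments to the other variables satisfy what remains.
With u6 = 0, by the same count on the reduced clause set, 4 assignments work.
(One model: u1=F, u2=F, u3=F, u4=F, u5=F, u6=T.)
Total: 9 + 4 = 13.

13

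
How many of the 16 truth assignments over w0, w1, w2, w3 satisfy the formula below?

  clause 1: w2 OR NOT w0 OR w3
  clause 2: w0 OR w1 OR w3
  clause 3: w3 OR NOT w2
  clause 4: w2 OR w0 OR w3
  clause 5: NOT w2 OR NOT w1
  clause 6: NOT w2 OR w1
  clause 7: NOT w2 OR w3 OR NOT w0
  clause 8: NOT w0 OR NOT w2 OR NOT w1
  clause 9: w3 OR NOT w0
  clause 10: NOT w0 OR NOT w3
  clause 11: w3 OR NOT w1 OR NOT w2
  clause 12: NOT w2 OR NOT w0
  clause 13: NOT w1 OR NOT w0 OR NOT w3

2

There are 2^4 = 16 truth assignments over (w0, w1, w2, w3).
Check each against the 13 clauses (columns in the order w0, w1, w2, w3):
  F F F F  ✗ fails (w0 OR w1 OR w3)
  F F F T  ✓ satisfies all
  F F T F  ✗ fails (w0 OR w1 OR w3)
  F F T T  ✗ fails (NOT w2 OR w1)
  F T F F  ✗ fails (w2 OR w0 OR w3)
  F T F T  ✓ satisfies all
  F T T F  ✗ fails (w3 OR NOT w2)
  F T T T  ✗ fails (NOT w2 OR NOT w1)
  T F F F  ✗ fails (w2 OR NOT w0 OR w3)
  T F F T  ✗ fails (NOT w0 OR NOT w3)
  T F T F  ✗ fails (w3 OR NOT w2)
  T F T T  ✗ fails (NOT w2 OR w1)
  T T F F  ✗ fails (w2 OR NOT w0 OR w3)
  T T F T  ✗ fails (NOT w0 OR NOT w3)
  T T T F  ✗ fails (w3 OR NOT w2)
  T T T T  ✗ fails (NOT w2 OR NOT w1)
2 of the 16 rows are models.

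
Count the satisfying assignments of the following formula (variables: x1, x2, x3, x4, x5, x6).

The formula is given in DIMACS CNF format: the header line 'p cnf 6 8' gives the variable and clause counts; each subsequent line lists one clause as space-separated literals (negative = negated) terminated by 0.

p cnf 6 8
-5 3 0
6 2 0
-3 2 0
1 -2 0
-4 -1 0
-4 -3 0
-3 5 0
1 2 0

There are 2^6 = 64 truth assignments over (x1, x2, x3, x4, x5, x6).
Split on x4. With x4 = True, the clauses containing x4 are satisfied and ¬x4 drops from the rest; 0 of the 2^5 = 32 assignments to the other variables satisfy what remains.
With x4 = False, by the same count on the reduced clause set, 5 assignments work.
(One model: x1=T, x2=F, x3=F, x4=F, x5=F, x6=T.)
Total: 0 + 5 = 5.

5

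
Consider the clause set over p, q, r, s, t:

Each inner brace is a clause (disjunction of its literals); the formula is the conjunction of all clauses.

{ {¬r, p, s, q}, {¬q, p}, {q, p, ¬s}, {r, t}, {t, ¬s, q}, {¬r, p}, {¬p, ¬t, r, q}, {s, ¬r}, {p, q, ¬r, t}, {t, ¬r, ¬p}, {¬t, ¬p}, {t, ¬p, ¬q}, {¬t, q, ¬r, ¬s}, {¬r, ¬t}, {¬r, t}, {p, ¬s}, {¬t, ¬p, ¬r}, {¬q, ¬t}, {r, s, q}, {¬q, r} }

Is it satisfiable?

No, unsatisfiable

Try q = False.
Try p = True.
From the singleton clause (¬t), t = False.
From the singleton clause (r), r = True.
Now (¬r) is unsatisfied and unit — conflict.
So p must be the other value — set p = False.
From the singleton clause (¬s), s = False.
From the singleton clause (¬r), r = False.
Now (r) is unsatisfied and unit — conflict.
Neither p = True nor p = False works.
So q must be the other value — set q = True.
From the singleton clause (p), p = True.
From the singleton clause (¬t), t = False.
Now (t) is unsatisfied and unit — conflict.
Neither q = True nor q = False works.
No assignment satisfies every clause.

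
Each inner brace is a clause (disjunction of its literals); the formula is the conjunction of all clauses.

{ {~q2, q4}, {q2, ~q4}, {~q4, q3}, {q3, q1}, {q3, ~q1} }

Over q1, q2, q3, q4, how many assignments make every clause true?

4

There are 2^4 = 16 truth assignments over (q1, q2, q3, q4).
Split on q3. With q3 = 1, the clauses containing q3 are satisfied and ~q3 drops from the rest; 4 of the 2^3 = 8 assignments to the other variables satisfy what remains.
With q3 = 0, by the same count on the reduced clause set, 0 assignments work.
(One model: q1=F, q2=F, q3=T, q4=F.)
Total: 4 + 0 = 4.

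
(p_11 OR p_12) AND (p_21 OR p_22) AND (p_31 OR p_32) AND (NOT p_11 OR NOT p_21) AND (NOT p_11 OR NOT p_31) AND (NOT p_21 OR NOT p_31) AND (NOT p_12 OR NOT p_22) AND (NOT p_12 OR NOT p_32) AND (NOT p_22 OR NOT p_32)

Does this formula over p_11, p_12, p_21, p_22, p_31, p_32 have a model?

Suppose p_11 = true.
(NOT p_21) alone gives p_21 = false.
(p_22) alone gives p_22 = true.
(NOT p_31) alone gives p_31 = false.
(p_32) alone gives p_32 = true.
But (NOT p_32) is also a unit clause — contradiction.
Backtrack on p_11: now try p_11 = false.
(p_12) alone gives p_12 = true.
(NOT p_22) alone gives p_22 = false.
(p_21) alone gives p_21 = true.
(NOT p_31) alone gives p_31 = false.
(p_32) alone gives p_32 = true.
But (NOT p_32) is also a unit clause — contradiction.
Either choice for p_11 ends in contradiction.
No assignment satisfies every clause.

No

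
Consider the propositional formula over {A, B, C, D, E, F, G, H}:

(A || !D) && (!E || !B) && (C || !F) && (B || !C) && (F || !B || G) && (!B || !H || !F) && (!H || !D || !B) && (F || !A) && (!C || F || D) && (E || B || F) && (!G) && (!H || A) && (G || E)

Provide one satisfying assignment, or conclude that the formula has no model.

The clause (!G) is unit, so G = false.
The clause (E) is unit, so E = true.
The clause (!B) is unit, so B = false.
The clause (!C) is unit, so C = false.
The clause (!F) is unit, so F = false.
The clause (!A) is unit, so A = false.
The clause (!D) is unit, so D = false.
The clause (!H) is unit, so H = false.
This assignment satisfies each clause.

A ↦ false; B ↦ false; C ↦ false; D ↦ false; E ↦ true; F ↦ false; G ↦ false; H ↦ false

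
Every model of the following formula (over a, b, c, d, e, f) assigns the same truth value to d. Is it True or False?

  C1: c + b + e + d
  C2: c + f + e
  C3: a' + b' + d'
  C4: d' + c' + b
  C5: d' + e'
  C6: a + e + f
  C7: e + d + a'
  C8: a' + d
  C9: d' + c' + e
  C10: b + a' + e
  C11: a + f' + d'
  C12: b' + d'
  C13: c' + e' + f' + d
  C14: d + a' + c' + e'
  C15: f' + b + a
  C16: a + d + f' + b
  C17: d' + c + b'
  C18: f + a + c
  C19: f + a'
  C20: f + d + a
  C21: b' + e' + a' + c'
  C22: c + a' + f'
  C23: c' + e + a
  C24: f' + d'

Suppose d = 1.
Unit clause (e') forces e = 0.
Unit clause (c') forces c = 0.
Unit clause (f) forces f = 1.
Now (f') is unsatisfied and unit — conflict.
So every satisfying assignment has d = False.

False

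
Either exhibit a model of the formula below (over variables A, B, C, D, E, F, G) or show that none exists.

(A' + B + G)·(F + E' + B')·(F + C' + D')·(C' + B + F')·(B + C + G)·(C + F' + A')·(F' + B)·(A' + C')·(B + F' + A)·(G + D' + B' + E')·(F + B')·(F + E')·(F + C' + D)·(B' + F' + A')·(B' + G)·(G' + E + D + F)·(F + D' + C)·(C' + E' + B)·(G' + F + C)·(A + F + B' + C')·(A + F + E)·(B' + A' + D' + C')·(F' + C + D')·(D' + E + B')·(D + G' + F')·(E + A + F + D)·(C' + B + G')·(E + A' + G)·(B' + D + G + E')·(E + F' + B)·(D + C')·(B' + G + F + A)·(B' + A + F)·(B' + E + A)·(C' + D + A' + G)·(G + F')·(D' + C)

Try F = 1.
Unit clause (B) forces B = 1.
Unit clause (A') forces A = 0.
Unit clause (G) forces G = 1.
Unit clause (D) forces D = 1.
Unit clause (C) forces C = 1.
Unit clause (E) forces E = 1.
This assignment satisfies each clause.

A: 0,  B: 1,  C: 1,  D: 1,  E: 1,  F: 1,  G: 1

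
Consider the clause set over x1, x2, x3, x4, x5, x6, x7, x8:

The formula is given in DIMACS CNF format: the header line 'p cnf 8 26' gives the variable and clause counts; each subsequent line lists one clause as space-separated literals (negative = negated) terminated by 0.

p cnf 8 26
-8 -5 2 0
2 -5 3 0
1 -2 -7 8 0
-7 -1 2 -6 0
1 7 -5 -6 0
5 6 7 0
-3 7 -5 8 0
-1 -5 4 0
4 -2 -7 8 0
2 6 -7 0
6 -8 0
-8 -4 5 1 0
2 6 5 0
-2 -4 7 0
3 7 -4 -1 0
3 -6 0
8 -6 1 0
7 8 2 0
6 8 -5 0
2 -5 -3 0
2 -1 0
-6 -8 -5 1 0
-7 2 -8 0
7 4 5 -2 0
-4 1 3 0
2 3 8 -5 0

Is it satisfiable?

Suppose x6 = False.
(¬x8) alone gives x8 = False.
(¬x5) alone gives x5 = False.
(x7) alone gives x7 = True.
(x2) alone gives x2 = True.
(x1) alone gives x1 = True.
(x4) alone gives x4 = True.
All clauses hold; x3 can take either value.
A satisfying assignment: x1 ↦ True, x2 ↦ True, x3 ↦ False, x4 ↦ True, x5 ↦ False, x6 ↦ False, x7 ↦ True, x8 ↦ False.

Yes, satisfiable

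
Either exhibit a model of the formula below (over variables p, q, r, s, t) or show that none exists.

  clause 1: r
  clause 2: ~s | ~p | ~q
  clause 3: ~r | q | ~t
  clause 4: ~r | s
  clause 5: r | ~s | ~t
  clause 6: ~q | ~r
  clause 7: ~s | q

Unit clause (r) forces r = 1.
Unit clause (s) forces s = 1.
Unit clause (~q) forces q = 0.
But (q) is also a unit clause — contradiction.

UNSATISFIABLE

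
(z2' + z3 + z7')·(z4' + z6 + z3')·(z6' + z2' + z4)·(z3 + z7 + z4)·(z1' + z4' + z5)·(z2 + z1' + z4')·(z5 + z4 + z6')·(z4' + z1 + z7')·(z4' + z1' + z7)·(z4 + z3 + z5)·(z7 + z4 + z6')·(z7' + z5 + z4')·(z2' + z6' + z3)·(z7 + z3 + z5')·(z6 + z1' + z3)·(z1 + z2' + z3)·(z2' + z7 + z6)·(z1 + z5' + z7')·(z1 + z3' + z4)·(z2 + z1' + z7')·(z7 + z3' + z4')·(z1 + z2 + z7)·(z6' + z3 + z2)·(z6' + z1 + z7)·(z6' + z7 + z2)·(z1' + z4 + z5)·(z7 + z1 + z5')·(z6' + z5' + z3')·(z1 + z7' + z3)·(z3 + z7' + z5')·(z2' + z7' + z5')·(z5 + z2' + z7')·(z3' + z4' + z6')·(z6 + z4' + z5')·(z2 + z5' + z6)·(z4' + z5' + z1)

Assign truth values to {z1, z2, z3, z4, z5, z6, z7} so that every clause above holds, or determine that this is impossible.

Try z2 = 0.
Try z1 = 0.
(z7) alone gives z7 = 1.
(z4') alone gives z4 = 0.
(z5') alone gives z5 = 0.
(z6') alone gives z6 = 0.
(z3) alone gives z3 = 1.
Now (z3') is unsatisfied and unit — conflict.
Backtrack on z1: now try z1 = 1.
(z4') alone gives z4 = 0.
(z7') alone gives z7 = 0.
(z3) alone gives z3 = 1.
(z6') alone gives z6 = 0.
(z5) alone gives z5 = 1.
Now (z5') is unsatisfied and unit — conflict.
Either choice for z1 ends in contradiction.
Backtrack on z2: now try z2 = 1.
Try z3 = 1.
Try z4 = 0.
(z6') alone gives z6 = 0.
(z7) alone gives z7 = 1.
(z1) alone gives z1 = 1.
(z5) alone gives z5 = 1.
Now (z5') is unsatisfied and unit — conflict.
Backtrack on z4: now try z4 = 1.
(z6) alone gives z6 = 1.
Now (z6') is unsatisfied and unit — conflict.
Either choice for z4 ends in contradiction.
Backtrack on z3: now try z3 = 0.
(z7') alone gives z7 = 0.
(z4) alone gives z4 = 1.
(z1') alone gives z1 = 0.
Now (z1) is unsatisfied and unit — conflict.
Either choice for z3 ends in contradiction.
Either choice for z2 ends in contradiction.

UNSATISFIABLE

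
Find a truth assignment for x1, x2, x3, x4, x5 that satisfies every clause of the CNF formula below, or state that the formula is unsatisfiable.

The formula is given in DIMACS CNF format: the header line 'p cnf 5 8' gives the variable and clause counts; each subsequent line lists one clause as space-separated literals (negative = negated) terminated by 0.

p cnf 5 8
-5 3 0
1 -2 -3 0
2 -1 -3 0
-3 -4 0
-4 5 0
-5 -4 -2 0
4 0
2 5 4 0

(x4) alone gives x4 = True.
(¬x3) alone gives x3 = False.
(¬x5) alone gives x5 = False.
That conflicts with the unit clause (x5).

UNSATISFIABLE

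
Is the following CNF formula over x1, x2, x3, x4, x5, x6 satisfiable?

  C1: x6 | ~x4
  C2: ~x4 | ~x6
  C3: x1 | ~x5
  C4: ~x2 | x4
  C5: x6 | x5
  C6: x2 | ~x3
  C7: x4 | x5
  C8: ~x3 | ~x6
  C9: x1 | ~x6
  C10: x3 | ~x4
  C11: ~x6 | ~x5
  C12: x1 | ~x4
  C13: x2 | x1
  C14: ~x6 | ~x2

Suppose x6 = 0.
The clause (~x4) is unit, so x4 = 0.
The clause (~x2) is unit, so x2 = 0.
The clause (x5) is unit, so x5 = 1.
The clause (x1) is unit, so x1 = 1.
The clause (~x3) is unit, so x3 = 0.
All clauses are satisfied.
A satisfying assignment: x1: 1, x2: 0, x3: 0, x4: 0, x5: 1, x6: 0.

Yes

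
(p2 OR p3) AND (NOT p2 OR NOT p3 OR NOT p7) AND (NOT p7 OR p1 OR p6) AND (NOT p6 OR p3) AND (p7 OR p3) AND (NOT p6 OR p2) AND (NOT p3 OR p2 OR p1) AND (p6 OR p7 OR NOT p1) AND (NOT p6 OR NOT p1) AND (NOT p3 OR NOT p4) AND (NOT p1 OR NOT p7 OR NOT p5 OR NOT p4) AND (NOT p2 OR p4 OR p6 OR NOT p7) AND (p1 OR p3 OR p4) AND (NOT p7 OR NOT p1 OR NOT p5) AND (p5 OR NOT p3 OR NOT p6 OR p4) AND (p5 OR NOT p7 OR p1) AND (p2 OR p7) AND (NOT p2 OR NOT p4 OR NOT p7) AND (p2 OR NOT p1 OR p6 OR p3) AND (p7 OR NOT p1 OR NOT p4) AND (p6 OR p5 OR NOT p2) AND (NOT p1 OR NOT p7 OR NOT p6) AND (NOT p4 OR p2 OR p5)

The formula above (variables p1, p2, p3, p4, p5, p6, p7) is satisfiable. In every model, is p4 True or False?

Suppose p4 = true.
Unit clause (NOT p3) forces p3 = false.
Unit clause (p2) forces p2 = true.
Unit clause (NOT p6) forces p6 = false.
Unit clause (p7) forces p7 = true.
But (NOT p7) is also a unit clause — contradiction.
So every satisfying assignment has p4 = False.

False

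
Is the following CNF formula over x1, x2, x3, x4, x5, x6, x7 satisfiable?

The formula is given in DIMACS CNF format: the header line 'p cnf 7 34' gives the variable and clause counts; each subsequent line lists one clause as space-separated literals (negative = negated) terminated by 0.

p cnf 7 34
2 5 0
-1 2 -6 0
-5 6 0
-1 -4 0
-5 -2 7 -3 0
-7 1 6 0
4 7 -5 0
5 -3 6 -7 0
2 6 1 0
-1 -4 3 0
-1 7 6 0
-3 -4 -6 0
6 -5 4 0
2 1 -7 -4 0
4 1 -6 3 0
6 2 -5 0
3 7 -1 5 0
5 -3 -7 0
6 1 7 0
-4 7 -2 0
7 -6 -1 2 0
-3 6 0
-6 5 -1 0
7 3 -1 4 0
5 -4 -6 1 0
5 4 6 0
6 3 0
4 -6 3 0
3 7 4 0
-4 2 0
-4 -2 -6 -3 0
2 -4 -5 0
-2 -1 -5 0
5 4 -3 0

Yes, satisfiable

Suppose x2 = True.
Suppose x5 = True.
(x6) alone gives x6 = True.
(¬x1) alone gives x1 = False.
Suppose x7 = True.
Suppose x3 = False.
(x4) alone gives x4 = True.
All clauses are satisfied.
A satisfying assignment: x1=False; x2=True; x3=False; x4=True; x5=True; x6=True; x7=True.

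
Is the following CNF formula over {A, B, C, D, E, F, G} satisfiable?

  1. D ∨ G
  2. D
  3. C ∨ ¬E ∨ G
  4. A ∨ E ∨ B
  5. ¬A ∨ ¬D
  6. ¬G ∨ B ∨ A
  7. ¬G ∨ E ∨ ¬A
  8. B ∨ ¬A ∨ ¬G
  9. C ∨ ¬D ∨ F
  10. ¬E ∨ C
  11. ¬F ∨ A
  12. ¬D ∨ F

The clause (D) is unit, so D = True.
The clause (¬A) is unit, so A = False.
The clause (¬F) is unit, so F = False.
Now (F) is unsatisfied and unit — conflict.
No assignment satisfies every clause.

Unsatisfiable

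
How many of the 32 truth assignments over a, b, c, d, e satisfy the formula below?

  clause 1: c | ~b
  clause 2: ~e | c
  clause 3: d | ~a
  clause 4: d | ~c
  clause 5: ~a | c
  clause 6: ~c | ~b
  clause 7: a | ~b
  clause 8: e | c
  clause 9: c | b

4

There are 2^5 = 32 truth assignments over (a, b, c, d, e).
Split on d. With d = 1, the clauses containing d are satisfied and ~d drops from the rest; 4 of the 2^4 = 16 assignments to the other variables satisfy what remains.
With d = 0, by the same count on the reduced clause set, 0 assignments work.
Total: 4 + 0 = 4.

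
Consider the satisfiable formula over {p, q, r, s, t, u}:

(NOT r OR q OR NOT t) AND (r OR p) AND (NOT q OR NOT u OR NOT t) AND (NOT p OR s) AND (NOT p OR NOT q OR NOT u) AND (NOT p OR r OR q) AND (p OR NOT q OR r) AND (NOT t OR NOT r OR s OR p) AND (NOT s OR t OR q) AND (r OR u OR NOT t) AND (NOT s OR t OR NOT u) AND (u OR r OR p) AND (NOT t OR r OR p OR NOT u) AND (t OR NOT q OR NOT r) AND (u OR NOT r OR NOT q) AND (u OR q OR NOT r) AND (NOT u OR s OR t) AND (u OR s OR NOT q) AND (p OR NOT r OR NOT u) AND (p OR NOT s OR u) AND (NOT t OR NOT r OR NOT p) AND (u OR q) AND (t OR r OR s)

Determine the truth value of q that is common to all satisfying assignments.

Suppose q = false.
From the singleton clause (u), u = true.
Case r = false:
From the singleton clause (p), p = true.
Now (NOT p) is unsatisfied and unit — conflict.
So r must be the other value — set r = true.
From the singleton clause (NOT t), t = false.
From the singleton clause (NOT s), s = false.
Now (s) is unsatisfied and unit — conflict.
Both values of r lead to a conflict.
So every satisfying assignment has q = True.

True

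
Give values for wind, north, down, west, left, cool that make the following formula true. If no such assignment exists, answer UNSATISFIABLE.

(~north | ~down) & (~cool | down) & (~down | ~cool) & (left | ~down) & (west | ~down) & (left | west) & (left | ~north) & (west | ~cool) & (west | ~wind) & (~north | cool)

wind ↦ 1, north ↦ 0, down ↦ 0, west ↦ 1, left ↦ 1, cool ↦ 0

Case north = 0:
Case cool = 0:
Case left = 1:
Case west = 1:
No clause remains; wind, down are free.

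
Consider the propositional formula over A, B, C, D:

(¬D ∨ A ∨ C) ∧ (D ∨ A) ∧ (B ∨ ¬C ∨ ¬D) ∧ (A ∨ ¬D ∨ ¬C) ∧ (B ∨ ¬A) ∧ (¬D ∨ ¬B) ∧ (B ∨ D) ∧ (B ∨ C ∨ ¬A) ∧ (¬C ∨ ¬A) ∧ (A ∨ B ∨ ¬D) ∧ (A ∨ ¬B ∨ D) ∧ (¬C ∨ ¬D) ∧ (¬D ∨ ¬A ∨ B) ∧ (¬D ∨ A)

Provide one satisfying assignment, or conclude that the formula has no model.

Suppose D = False.
The clause (A) is unit, so A = True.
The clause (B) is unit, so B = True.
The clause (¬C) is unit, so C = False.
Every clause now holds.

A=True,  B=True,  C=False,  D=False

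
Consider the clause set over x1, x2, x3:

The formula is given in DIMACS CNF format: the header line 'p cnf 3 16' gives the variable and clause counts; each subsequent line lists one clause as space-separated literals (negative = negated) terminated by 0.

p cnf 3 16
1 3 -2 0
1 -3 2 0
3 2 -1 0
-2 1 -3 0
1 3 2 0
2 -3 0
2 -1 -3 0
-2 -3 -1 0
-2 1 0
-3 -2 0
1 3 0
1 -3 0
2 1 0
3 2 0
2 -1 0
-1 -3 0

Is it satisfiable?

Try x2 = True.
Unit clause (x1) forces x1 = True.
Unit clause (¬x3) forces x3 = False.
All clauses are satisfied.
A satisfying assignment: x1=True, x2=True, x3=False.

Satisfiable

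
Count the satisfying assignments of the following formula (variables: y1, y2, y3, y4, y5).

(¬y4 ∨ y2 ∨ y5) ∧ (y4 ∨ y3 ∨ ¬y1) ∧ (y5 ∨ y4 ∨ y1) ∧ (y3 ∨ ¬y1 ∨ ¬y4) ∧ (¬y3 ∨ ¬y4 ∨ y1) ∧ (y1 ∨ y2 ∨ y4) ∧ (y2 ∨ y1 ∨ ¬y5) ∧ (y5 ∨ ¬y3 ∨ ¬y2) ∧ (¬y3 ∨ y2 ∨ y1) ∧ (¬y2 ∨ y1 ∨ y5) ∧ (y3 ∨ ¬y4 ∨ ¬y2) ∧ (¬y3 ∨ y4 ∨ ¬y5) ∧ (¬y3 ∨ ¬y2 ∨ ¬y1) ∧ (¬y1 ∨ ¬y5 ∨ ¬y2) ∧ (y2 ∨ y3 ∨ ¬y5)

3

There are 2^5 = 32 truth assignments over (y1, y2, y3, y4, y5).
Split on y5. With y5 = True, the clauses containing y5 are satisfied and ¬y5 drops from the rest; 2 of the 2^4 = 16 assignments to the other variables satisfy what remains.
With y5 = False, by the same count on the reduced clause set, 1 assignment works.
(One model: y1=F, y2=T, y3=F, y4=F, y5=T.)
Total: 2 + 1 = 3.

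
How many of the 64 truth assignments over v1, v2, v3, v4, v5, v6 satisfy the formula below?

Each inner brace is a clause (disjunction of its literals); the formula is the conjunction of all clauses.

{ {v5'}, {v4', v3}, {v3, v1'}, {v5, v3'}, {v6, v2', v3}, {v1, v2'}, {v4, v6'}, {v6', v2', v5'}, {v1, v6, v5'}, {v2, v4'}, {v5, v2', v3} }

There are 2^6 = 64 truth assignments over (v1, v2, v3, v4, v5, v6).
Split on v5. With v5 = 1, the clauses containing v5 are satisfied and v5' drops from the rest; 0 of the 2^5 = 32 assignments to the other variables satisfy what remains.
With v5 = 0, by the same count on the reduced clause set, 1 assignment works.
(One model: v1=F, v2=F, v3=F, v4=F, v5=F, v6=F.)
Total: 0 + 1 = 1.

1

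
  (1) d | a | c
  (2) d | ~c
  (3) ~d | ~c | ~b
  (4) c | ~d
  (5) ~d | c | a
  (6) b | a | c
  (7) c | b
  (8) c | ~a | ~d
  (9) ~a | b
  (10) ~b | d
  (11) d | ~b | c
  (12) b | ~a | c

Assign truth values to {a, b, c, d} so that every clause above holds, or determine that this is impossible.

a: 0; b: 0; c: 1; d: 1

Branch on d: set d = 1.
The clause (c) is unit, so c = 1.
The clause (~b) is unit, so b = 0.
The clause (~a) is unit, so a = 0.
All clauses are satisfied.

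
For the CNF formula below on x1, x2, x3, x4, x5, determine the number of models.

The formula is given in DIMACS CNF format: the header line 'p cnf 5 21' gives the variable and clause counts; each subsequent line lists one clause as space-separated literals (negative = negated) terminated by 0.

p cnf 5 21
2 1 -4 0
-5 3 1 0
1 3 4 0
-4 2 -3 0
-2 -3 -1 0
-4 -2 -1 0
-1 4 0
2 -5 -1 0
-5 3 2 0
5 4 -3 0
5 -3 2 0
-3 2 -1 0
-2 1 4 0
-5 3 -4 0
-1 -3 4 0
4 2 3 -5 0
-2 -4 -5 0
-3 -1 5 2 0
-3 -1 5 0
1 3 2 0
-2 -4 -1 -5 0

4

There are 2^5 = 32 truth assignments over (x1, x2, x3, x4, x5).
Split on x3. With x3 = True, the clauses containing x3 are satisfied and ¬x3 drops from the rest; 2 of the 2^4 = 16 assignments to the other variables satisfy what remains.
With x3 = False, by the same count on the reduced clause set, 2 assignments work.
Total: 2 + 2 = 4.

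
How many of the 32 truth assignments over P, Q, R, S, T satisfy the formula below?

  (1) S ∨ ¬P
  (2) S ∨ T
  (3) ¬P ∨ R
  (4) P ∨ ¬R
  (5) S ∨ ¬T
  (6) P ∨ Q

6

There are 2^5 = 32 truth assignments over (P, Q, R, S, T).
Split on T. With T = True, the clauses containing T are satisfied and ¬T drops from the rest; 3 of the 2^4 = 16 assignments to the other variables satisfy what remains.
With T = False, by the same count on the reduced clause set, 3 assignments work.
(One model: P=F, Q=T, R=F, S=T, T=F.)
Total: 3 + 3 = 6.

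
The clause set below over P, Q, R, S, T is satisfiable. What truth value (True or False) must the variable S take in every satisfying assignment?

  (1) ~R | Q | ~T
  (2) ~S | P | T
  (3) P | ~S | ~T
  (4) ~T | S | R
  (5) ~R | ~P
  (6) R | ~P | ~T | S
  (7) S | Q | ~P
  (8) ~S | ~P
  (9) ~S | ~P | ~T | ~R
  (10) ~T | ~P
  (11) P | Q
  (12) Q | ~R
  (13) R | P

False

Suppose S = 1.
The clause (~P) is unit, so P = 0.
The clause (T) is unit, so T = 1.
But (~T) is also a unit clause — contradiction.
So every satisfying assignment has S = False.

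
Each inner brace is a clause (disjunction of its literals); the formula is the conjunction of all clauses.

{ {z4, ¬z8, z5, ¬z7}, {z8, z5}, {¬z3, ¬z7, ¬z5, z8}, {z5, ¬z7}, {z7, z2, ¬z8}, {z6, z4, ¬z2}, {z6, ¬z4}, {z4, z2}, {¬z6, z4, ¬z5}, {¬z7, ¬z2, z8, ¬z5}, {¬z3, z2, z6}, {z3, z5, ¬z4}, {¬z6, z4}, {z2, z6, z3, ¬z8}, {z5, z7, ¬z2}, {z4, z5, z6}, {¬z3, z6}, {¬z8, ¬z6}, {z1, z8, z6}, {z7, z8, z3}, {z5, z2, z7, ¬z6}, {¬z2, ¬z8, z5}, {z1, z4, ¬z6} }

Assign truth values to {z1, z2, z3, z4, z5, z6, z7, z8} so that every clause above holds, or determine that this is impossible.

z1: True, z2: False, z3: False, z4: True, z5: True, z6: True, z7: True, z8: False

Try z8 = False.
From the singleton clause (z5), z5 = True.
Try z3 = False.
From the singleton clause (z7), z7 = True.
From the singleton clause (¬z2), z2 = False.
From the singleton clause (z4), z4 = True.
From the singleton clause (z6), z6 = True.
Every clause is now satisfied; z1 is unconstrained.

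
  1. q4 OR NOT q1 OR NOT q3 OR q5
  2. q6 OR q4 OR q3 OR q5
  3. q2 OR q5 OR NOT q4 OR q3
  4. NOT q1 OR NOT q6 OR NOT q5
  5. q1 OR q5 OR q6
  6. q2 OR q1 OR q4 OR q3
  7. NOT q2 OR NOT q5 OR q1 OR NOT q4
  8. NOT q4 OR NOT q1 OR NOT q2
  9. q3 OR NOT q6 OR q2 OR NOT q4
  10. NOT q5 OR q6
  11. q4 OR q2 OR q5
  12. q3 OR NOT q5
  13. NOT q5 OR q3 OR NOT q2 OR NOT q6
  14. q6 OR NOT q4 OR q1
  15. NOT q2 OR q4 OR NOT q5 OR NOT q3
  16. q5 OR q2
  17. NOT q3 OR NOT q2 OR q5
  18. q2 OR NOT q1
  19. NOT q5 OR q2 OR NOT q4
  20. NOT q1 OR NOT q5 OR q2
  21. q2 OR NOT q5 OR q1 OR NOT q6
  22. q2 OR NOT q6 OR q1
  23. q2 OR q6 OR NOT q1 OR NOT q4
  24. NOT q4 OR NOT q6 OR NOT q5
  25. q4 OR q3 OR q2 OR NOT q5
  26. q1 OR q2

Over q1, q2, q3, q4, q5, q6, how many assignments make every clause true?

3

There are 2^6 = 64 truth assignments over (q1, q2, q3, q4, q5, q6).
Split on q3. With q3 = true, the clauses containing q3 are satisfied and NOT q3 drops from the rest; 0 of the 2^5 = 32 assignments to the other variables satisfy what remains.
With q3 = false, by the same count on the reduced clause set, 3 assignments work.
(One model: q1=F, q2=T, q3=F, q4=F, q5=F, q6=T.)
Total: 0 + 3 = 3.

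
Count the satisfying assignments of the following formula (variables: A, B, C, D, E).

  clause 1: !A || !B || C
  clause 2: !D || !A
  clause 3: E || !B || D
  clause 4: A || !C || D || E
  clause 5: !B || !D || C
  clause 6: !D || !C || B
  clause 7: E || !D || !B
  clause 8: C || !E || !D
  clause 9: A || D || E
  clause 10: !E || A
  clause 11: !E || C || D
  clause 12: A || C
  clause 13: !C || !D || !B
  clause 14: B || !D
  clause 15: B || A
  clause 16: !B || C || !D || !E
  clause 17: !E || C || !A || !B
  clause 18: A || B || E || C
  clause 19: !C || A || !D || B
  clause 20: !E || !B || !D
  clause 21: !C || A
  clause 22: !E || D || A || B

4

There are 2^5 = 32 truth assignments over (A, B, C, D, E).
Split on A. With A = true, the clauses containing A are satisfied and !A drops from the rest; 4 of the 2^4 = 16 assignments to the other variables satisfy what remains.
With A = false, by the same count on the reduced clause set, 0 assignments work.
Total: 4 + 0 = 4.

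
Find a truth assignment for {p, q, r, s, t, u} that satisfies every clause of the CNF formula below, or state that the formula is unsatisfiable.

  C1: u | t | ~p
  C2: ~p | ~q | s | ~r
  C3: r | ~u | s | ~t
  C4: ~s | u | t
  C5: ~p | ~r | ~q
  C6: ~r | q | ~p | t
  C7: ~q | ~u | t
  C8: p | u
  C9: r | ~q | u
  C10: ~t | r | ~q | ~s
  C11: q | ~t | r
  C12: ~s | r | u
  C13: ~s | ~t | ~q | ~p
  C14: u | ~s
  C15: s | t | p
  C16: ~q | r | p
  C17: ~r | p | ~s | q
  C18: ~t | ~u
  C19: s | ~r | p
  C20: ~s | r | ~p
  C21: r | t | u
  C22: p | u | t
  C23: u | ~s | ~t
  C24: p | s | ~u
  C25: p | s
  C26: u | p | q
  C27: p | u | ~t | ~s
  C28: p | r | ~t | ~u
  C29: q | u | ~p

Suppose p = 1.
Suppose u = 1.
The clause (~t) is unit, so t = 0.
The clause (~q) is unit, so q = 0.
The clause (~r) is unit, so r = 0.
The clause (~s) is unit, so s = 0.
All clauses are satisfied.

p: 1; q: 0; r: 0; s: 0; t: 0; u: 1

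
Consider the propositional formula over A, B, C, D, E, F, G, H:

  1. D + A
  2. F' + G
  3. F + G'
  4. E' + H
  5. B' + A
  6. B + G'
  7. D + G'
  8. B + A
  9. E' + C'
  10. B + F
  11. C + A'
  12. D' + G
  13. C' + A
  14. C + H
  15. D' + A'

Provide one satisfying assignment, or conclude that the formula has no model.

A: 1; B: 1; C: 1; D: 0; E: 0; F: 0; G: 0; H: 1

Suppose D = 0.
(A) alone gives A = 1.
(G') alone gives G = 0.
(F') alone gives F = 0.
(B) alone gives B = 1.
(C) alone gives C = 1.
(E') alone gives E = 0.
No clause remains; H is free.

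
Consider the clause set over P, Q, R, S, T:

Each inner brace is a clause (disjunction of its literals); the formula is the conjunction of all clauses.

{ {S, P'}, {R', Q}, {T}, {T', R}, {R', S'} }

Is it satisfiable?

(T) alone gives T = 1.
(R) alone gives R = 1.
(Q) alone gives Q = 1.
(S') alone gives S = 0.
(P') alone gives P = 0.
Every clause now holds.
A satisfying assignment: P: 0,  Q: 1,  R: 1,  S: 0,  T: 1.

Yes, satisfiable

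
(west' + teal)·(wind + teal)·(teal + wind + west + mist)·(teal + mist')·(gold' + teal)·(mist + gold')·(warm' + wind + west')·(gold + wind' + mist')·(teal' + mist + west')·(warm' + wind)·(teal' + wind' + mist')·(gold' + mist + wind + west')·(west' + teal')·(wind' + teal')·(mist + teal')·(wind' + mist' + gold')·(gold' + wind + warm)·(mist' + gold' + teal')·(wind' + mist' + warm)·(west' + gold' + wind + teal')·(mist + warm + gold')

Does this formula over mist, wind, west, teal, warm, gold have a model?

Yes

Suppose west = 0.
Suppose wind = 0.
(teal) alone gives teal = 1.
(warm') alone gives warm = 0.
(mist) alone gives mist = 1.
(gold') alone gives gold = 0.
This assignment satisfies each clause.
A satisfying assignment: mist=1, wind=0, west=0, teal=1, warm=0, gold=0.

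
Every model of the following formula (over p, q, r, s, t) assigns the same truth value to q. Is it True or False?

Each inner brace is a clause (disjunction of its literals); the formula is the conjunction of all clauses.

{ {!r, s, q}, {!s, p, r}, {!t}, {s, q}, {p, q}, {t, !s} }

Suppose q = false.
(!t) alone gives t = false.
(s) alone gives s = true.
Now (!s) is unsatisfied and unit — conflict.
So every satisfying assignment has q = True.

True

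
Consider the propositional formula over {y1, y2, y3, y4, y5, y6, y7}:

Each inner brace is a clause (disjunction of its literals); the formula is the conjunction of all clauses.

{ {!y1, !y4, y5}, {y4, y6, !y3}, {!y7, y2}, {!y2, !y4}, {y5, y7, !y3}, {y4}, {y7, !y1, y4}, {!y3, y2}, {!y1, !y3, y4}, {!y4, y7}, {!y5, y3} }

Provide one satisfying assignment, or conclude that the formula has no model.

(y4) alone gives y4 = true.
(!y2) alone gives y2 = false.
(!y7) alone gives y7 = false.
Now (y7) is unsatisfied and unit — conflict.

UNSATISFIABLE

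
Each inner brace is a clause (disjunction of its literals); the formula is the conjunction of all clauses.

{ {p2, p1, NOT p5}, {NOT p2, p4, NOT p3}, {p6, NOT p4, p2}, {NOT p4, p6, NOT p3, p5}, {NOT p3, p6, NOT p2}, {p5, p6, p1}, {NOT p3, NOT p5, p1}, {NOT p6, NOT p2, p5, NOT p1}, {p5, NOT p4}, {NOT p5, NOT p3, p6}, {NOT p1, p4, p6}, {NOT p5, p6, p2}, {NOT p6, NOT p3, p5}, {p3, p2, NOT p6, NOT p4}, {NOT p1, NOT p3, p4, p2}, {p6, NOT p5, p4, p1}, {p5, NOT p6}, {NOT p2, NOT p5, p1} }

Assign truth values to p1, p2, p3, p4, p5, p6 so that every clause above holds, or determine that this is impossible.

Suppose p5 = true.
Suppose p2 = false.
(p1) alone gives p1 = true.
(p6) alone gives p6 = true.
Suppose p3 = false.
(NOT p4) alone gives p4 = false.
All clauses are satisfied.

p1=true, p2=false, p3=false, p4=false, p5=true, p6=true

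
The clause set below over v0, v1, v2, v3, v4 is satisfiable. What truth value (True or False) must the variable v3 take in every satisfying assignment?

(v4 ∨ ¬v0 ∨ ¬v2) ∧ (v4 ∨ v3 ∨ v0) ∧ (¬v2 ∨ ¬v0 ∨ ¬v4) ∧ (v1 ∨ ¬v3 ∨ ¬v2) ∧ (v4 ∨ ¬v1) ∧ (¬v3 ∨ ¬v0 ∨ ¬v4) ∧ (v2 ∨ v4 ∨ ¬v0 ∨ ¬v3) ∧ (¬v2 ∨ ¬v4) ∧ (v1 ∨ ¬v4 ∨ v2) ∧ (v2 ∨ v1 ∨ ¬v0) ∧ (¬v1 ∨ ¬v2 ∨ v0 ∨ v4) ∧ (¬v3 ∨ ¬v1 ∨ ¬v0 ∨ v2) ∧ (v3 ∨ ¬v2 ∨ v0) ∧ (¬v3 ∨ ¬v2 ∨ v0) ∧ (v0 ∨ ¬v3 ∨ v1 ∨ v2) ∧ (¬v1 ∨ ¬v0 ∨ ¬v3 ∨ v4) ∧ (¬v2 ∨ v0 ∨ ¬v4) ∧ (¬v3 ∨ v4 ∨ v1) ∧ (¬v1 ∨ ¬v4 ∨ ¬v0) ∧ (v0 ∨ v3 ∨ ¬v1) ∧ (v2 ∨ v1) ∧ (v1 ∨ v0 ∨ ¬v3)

True

Suppose v3 = False.
Branch on v4: set v4 = True.
From the singleton clause (¬v2), v2 = False.
From the singleton clause (v1), v1 = True.
From the singleton clause (¬v0), v0 = False.
That conflicts with the unit clause (v0).
So v4 must be the other value — set v4 = False.
From the singleton clause (v0), v0 = True.
From the singleton clause (¬v2), v2 = False.
From the singleton clause (¬v1), v1 = False.
That conflicts with the unit clause (v1).
Neither v4 = True nor v4 = False works.
So every satisfying assignment has v3 = True.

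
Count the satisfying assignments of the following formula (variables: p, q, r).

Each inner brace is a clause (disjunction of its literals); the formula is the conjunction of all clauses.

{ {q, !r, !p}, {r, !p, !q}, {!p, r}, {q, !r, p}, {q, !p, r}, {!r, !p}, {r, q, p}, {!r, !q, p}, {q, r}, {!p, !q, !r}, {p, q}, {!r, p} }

There are 2^3 = 8 truth assignments over (p, q, r).
Check each against the 12 clauses (columns in the order p, q, r):
  F F F  ✗ fails (r || q || p)
  F F T  ✗ fails (q || !r || p)
  F T F  ✓ satisfies all
  F T T  ✗ fails (!r || !q || p)
  T F F  ✗ fails (!p || r)
  T F T  ✗ fails (q || !r || !p)
  T T F  ✗ fails (r || !p || !q)
  T T T  ✗ fails (!r || !p)
1 of the 8 rows is a model.

1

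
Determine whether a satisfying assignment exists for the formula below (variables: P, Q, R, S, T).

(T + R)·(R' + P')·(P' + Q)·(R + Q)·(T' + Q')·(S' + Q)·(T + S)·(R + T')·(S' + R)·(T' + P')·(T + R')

Yes

Case T = 1:
The clause (Q') is unit, so Q = 0.
The clause (P') is unit, so P = 0.
The clause (R) is unit, so R = 1.
The clause (S') is unit, so S = 0.
This assignment satisfies each clause.
A satisfying assignment: P=0; Q=0; R=1; S=0; T=1.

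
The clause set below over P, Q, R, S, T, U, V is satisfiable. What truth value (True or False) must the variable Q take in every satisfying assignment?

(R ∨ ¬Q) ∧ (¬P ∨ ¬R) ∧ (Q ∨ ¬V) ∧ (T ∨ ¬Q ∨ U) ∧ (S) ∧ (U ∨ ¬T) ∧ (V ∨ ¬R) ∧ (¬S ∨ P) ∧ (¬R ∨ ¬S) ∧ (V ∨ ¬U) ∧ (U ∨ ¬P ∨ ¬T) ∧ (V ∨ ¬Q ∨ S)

Suppose Q = True.
(R) alone gives R = True.
(¬P) alone gives P = False.
(S) alone gives S = True.
But (¬S) is also a unit clause — contradiction.
So every satisfying assignment has Q = False.

False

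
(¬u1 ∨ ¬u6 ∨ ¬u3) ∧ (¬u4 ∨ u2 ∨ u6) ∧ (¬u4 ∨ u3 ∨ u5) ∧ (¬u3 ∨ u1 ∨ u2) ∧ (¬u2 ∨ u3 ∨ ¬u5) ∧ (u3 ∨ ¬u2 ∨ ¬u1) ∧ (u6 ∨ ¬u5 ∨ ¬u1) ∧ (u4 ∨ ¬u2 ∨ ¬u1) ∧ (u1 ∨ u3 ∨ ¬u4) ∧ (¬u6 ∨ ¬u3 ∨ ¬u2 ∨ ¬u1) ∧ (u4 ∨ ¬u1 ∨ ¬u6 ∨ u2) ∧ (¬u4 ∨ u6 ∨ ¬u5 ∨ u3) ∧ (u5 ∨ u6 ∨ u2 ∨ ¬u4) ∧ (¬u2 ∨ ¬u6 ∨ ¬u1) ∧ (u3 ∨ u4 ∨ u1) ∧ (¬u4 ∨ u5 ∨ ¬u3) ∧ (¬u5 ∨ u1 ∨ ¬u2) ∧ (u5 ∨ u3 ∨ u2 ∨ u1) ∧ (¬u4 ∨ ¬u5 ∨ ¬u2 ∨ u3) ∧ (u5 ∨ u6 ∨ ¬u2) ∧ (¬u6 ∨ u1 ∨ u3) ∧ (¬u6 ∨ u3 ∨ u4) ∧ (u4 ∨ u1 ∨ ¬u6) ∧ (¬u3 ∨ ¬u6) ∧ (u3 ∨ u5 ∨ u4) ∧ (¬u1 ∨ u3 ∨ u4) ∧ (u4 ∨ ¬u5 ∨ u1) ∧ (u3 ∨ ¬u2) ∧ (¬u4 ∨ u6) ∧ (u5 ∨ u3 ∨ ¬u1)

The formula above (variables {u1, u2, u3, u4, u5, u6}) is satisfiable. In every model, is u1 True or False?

Suppose u1 = False.
Suppose u3 = False.
(¬u4) alone gives u4 = False.
That conflicts with the unit clause (u4).
Undo u3 and try u3 = True.
(u2) alone gives u2 = True.
(¬u5) alone gives u5 = False.
(¬u4) alone gives u4 = False.
(u6) alone gives u6 = True.
That conflicts with the unit clause (¬u6).
Neither u3 = True nor u3 = False works.
So every satisfying assignment has u1 = True.

True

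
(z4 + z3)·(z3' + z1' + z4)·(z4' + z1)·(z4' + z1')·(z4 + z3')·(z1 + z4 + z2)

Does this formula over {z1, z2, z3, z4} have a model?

Suppose z4 = 1.
Unit clause (z1) forces z1 = 1.
Now (z1') is unsatisfied and unit — conflict.
That branch fails; take z4 = 0 instead.
Unit clause (z3) forces z3 = 1.
Now (z3') is unsatisfied and unit — conflict.
Neither z4 = 1 nor z4 = 0 works.
No assignment satisfies every clause.

Unsatisfiable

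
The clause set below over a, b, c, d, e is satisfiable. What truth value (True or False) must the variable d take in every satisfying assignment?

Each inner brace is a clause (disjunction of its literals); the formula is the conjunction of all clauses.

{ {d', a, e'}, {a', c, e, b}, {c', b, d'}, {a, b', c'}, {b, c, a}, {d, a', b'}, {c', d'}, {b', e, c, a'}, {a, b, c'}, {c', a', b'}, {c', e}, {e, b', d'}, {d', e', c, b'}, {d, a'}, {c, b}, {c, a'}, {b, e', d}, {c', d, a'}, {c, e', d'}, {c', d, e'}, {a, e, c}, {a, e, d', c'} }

Suppose d = 1.
Unit clause (c') forces c = 0.
Unit clause (b) forces b = 1.
Unit clause (e) forces e = 1.
Now (e') is unsatisfied and unit — conflict.
So every satisfying assignment has d = False.

False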